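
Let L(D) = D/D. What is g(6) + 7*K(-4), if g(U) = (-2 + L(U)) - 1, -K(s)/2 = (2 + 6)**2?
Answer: -898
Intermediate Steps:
K(s) = -128 (K(s) = -2*(2 + 6)**2 = -2*8**2 = -2*64 = -128)
L(D) = 1
g(U) = -2 (g(U) = (-2 + 1) - 1 = -1 - 1 = -2)
g(6) + 7*K(-4) = -2 + 7*(-128) = -2 - 896 = -898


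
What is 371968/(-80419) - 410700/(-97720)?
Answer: -166031483/392927234 ≈ -0.42255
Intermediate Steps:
371968/(-80419) - 410700/(-97720) = 371968*(-1/80419) - 410700*(-1/97720) = -371968/80419 + 20535/4886 = -166031483/392927234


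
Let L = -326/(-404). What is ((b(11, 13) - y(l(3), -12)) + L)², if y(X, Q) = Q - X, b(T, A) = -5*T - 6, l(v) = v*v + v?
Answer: 53450721/40804 ≈ 1309.9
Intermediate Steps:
l(v) = v + v² (l(v) = v² + v = v + v²)
b(T, A) = -6 - 5*T
L = 163/202 (L = -326*(-1/404) = 163/202 ≈ 0.80693)
((b(11, 13) - y(l(3), -12)) + L)² = (((-6 - 5*11) - (-12 - 3*(1 + 3))) + 163/202)² = (((-6 - 55) - (-12 - 3*4)) + 163/202)² = ((-61 - (-12 - 1*12)) + 163/202)² = ((-61 - (-12 - 12)) + 163/202)² = ((-61 - 1*(-24)) + 163/202)² = ((-61 + 24) + 163/202)² = (-37 + 163/202)² = (-7311/202)² = 53450721/40804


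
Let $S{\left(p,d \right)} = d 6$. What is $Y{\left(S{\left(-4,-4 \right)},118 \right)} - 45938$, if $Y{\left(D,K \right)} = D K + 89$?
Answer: $-48681$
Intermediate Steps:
$S{\left(p,d \right)} = 6 d$
$Y{\left(D,K \right)} = 89 + D K$
$Y{\left(S{\left(-4,-4 \right)},118 \right)} - 45938 = \left(89 + 6 \left(-4\right) 118\right) - 45938 = \left(89 - 2832\right) - 45938 = -2743 - 45938 = -48681$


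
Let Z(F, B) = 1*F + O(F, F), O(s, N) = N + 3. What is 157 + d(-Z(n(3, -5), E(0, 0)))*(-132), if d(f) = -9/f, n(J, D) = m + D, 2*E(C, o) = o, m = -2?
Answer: 265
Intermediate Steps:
E(C, o) = o/2
n(J, D) = -2 + D
O(s, N) = 3 + N
Z(F, B) = 3 + 2*F (Z(F, B) = 1*F + (3 + F) = F + (3 + F) = 3 + 2*F)
157 + d(-Z(n(3, -5), E(0, 0)))*(-132) = 157 - 9*(-1/(3 + 2*(-2 - 5)))*(-132) = 157 - 9*(-1/(3 + 2*(-7)))*(-132) = 157 - 9*(-1/(3 - 14))*(-132) = 157 - 9/((-1*(-11)))*(-132) = 157 - 9/11*(-132) = 157 + 108 = 265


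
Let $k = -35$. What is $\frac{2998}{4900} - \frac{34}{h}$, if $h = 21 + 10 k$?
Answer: $\frac{82353}{115150} \approx 0.71518$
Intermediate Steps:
$h = -329$ ($h = 21 + 10 \left(-35\right) = 21 - 350 = -329$)
$\frac{2998}{4900} - \frac{34}{h} = \frac{2998}{4900} - \frac{34}{-329} = 2998 \cdot \frac{1}{4900} - - \frac{34}{329} = \frac{1499}{2450} + \frac{34}{329} = \frac{82353}{115150}$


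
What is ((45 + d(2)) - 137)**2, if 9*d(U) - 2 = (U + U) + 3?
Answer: 8281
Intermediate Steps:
d(U) = 5/9 + 2*U/9 (d(U) = 2/9 + ((U + U) + 3)/9 = 2/9 + (2*U + 3)/9 = 2/9 + (3 + 2*U)/9 = 2/9 + (1/3 + 2*U/9) = 5/9 + 2*U/9)
((45 + d(2)) - 137)**2 = ((45 + (5/9 + (2/9)*2)) - 137)**2 = ((45 + (5/9 + 4/9)) - 137)**2 = ((45 + 1) - 137)**2 = (46 - 137)**2 = (-91)**2 = 8281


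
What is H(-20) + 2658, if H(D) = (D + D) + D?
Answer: 2598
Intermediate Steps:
H(D) = 3*D (H(D) = 2*D + D = 3*D)
H(-20) + 2658 = 3*(-20) + 2658 = -60 + 2658 = 2598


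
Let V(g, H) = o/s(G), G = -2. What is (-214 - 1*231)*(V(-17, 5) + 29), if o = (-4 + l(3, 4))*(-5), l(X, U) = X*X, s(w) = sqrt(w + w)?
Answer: -12905 - 11125*I/2 ≈ -12905.0 - 5562.5*I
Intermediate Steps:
s(w) = sqrt(2)*sqrt(w) (s(w) = sqrt(2*w) = sqrt(2)*sqrt(w))
l(X, U) = X**2
o = -25 (o = (-4 + 3**2)*(-5) = (-4 + 9)*(-5) = 5*(-5) = -25)
V(g, H) = 25*I/2 (V(g, H) = -25*(-I/2) = -(-25)*I/2 = 25*I/2)
(-214 - 1*231)*(V(-17, 5) + 29) = (-214 - 1*231)*(25*I/2 + 29) = (-214 - 231)*(29 + 25*I/2) = -445*(29 + 25*I/2) = -12905 - 11125*I/2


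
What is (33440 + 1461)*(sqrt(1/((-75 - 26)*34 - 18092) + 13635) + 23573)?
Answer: 822721273 + 34901*sqrt(6318031875734)/21526 ≈ 8.2680e+8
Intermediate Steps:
(33440 + 1461)*(sqrt(1/((-75 - 26)*34 - 18092) + 13635) + 23573) = 34901*(sqrt(1/(-101*34 - 18092) + 13635) + 23573) = 34901*(sqrt(1/(-3434 - 18092) + 13635) + 23573) = 34901*(sqrt(1/(-21526) + 13635) + 23573) = 34901*(sqrt(-1/21526 + 13635) + 23573) = 34901*(sqrt(293507009/21526) + 23573) = 34901*(sqrt(6318031875734)/21526 + 23573) = 34901*(23573 + sqrt(6318031875734)/21526) = 822721273 + 34901*sqrt(6318031875734)/21526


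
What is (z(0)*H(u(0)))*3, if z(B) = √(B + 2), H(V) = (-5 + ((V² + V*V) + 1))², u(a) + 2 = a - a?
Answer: 48*√2 ≈ 67.882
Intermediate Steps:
u(a) = -2 (u(a) = -2 + (a - a) = -2 + 0 = -2)
H(V) = (-4 + 2*V²)² (H(V) = (-5 + ((V² + V²) + 1))² = (-5 + (2*V² + 1))² = (-5 + (1 + 2*V²))² = (-4 + 2*V²)²)
z(B) = √(2 + B)
(z(0)*H(u(0)))*3 = (√(2 + 0)*(4*(-2 + (-2)²)²))*3 = (√2*(4*(-2 + 4)²))*3 = (√2*(4*2²))*3 = (√2*(4*4))*3 = (√2*16)*3 = (16*√2)*3 = 48*√2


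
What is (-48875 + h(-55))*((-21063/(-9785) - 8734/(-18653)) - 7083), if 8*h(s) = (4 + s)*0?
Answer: 549230905051550/1587127 ≈ 3.4605e+8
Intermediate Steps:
h(s) = 0 (h(s) = ((4 + s)*0)/8 = (⅛)*0 = 0)
(-48875 + h(-55))*((-21063/(-9785) - 8734/(-18653)) - 7083) = (-48875 + 0)*((-21063/(-9785) - 8734/(-18653)) - 7083) = -48875*((-21063*(-1/9785) - 8734*(-1/18653)) - 7083) = -48875*((21063/9785 + 8734/18653) - 7083) = -48875*(478350329/182519605 - 7083) = -48875*(-1292308011886/182519605) = 549230905051550/1587127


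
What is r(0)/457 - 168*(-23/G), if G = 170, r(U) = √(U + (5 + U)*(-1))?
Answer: 1932/85 + I*√5/457 ≈ 22.729 + 0.0048929*I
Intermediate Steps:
r(U) = I*√5 (r(U) = √(U + (-5 - U)) = √(-5) = I*√5)
r(0)/457 - 168*(-23/G) = (I*√5)/457 - 168/(170/(-23)) = (I*√5)*(1/457) - 168/(170*(-1/23)) = I*√5/457 - 168/(-170/23) = I*√5/457 - 168*(-23/170) = I*√5/457 + 1932/85 = 1932/85 + I*√5/457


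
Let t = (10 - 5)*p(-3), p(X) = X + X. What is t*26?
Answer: -780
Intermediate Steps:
p(X) = 2*X
t = -30 (t = (10 - 5)*(2*(-3)) = 5*(-6) = -30)
t*26 = -30*26 = -780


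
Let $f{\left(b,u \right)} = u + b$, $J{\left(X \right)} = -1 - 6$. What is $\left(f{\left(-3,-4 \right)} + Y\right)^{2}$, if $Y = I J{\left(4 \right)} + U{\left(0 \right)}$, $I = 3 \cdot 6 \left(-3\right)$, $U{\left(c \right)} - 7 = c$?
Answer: $142884$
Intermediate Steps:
$J{\left(X \right)} = -7$ ($J{\left(X \right)} = -1 - 6 = -7$)
$U{\left(c \right)} = 7 + c$
$I = -54$ ($I = 18 \left(-3\right) = -54$)
$Y = 385$ ($Y = \left(-54\right) \left(-7\right) + \left(7 + 0\right) = 378 + 7 = 385$)
$f{\left(b,u \right)} = b + u$
$\left(f{\left(-3,-4 \right)} + Y\right)^{2} = \left(\left(-3 - 4\right) + 385\right)^{2} = \left(-7 + 385\right)^{2} = 378^{2} = 142884$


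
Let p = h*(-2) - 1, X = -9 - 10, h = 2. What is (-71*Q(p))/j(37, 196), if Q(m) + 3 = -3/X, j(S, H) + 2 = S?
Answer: 3834/665 ≈ 5.7654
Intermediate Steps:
j(S, H) = -2 + S
X = -19
p = -5 (p = 2*(-2) - 1 = -4 - 1 = -5)
Q(m) = -54/19 (Q(m) = -3 - 3/(-19) = -3 - 3*(-1/19) = -3 + 3/19 = -54/19)
(-71*Q(p))/j(37, 196) = (-71*(-54/19))/(-2 + 37) = (3834/19)/35 = (3834/19)*(1/35) = 3834/665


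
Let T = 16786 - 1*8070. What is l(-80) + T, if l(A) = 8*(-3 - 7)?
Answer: 8636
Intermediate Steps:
l(A) = -80 (l(A) = 8*(-10) = -80)
T = 8716 (T = 16786 - 8070 = 8716)
l(-80) + T = -80 + 8716 = 8636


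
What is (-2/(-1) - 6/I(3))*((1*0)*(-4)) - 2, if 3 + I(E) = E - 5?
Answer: -2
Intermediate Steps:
I(E) = -8 + E (I(E) = -3 + (E - 5) = -3 + (-5 + E) = -8 + E)
(-2/(-1) - 6/I(3))*((1*0)*(-4)) - 2 = (-2/(-1) - 6/(-8 + 3))*((1*0)*(-4)) - 2 = (-2*(-1) - 6/(-5))*(0*(-4)) - 2 = (2 - 6*(-⅕))*0 - 2 = (2 + 6/5)*0 - 2 = (16/5)*0 - 2 = 0 - 2 = -2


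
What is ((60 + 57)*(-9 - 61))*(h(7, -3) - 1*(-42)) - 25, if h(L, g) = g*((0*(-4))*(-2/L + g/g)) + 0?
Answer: -344005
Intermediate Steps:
h(L, g) = 0 (h(L, g) = g*(0*(-2/L + 1)) + 0 = g*(0*(1 - 2/L)) + 0 = g*0 + 0 = 0 + 0 = 0)
((60 + 57)*(-9 - 61))*(h(7, -3) - 1*(-42)) - 25 = ((60 + 57)*(-9 - 61))*(0 - 1*(-42)) - 25 = (117*(-70))*(0 + 42) - 25 = -8190*42 - 25 = -343980 - 25 = -344005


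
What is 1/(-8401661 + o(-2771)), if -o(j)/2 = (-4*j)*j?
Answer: 1/53025867 ≈ 1.8859e-8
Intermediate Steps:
o(j) = 8*j**2 (o(j) = -2*(-4*j)*j = -(-8)*j**2 = 8*j**2)
1/(-8401661 + o(-2771)) = 1/(-8401661 + 8*(-2771)**2) = 1/(-8401661 + 8*7678441) = 1/(-8401661 + 61427528) = 1/53025867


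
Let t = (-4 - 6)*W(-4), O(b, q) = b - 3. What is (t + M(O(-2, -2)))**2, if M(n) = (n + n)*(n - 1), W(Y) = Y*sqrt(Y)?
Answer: -2800 + 9600*I ≈ -2800.0 + 9600.0*I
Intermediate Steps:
W(Y) = Y**(3/2)
O(b, q) = -3 + b
M(n) = 2*n*(-1 + n) (M(n) = (2*n)*(-1 + n) = 2*n*(-1 + n))
t = 80*I (t = (-4 - 6)*(-4)**(3/2) = -(-80)*I = 80*I ≈ 80.0*I)
(t + M(O(-2, -2)))**2 = (80*I + 2*(-3 - 2)*(-1 + (-3 - 2)))**2 = (80*I + 2*(-5)*(-1 - 5))**2 = (80*I + 2*(-5)*(-6))**2 = (80*I + 60)**2 = (60 + 80*I)**2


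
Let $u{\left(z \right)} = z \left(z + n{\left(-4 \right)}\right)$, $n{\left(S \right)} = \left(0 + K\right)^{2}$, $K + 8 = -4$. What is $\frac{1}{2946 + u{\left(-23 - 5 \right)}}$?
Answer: $- \frac{1}{302} \approx -0.0033113$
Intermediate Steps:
$K = -12$ ($K = -8 - 4 = -12$)
$n{\left(S \right)} = 144$ ($n{\left(S \right)} = \left(0 - 12\right)^{2} = \left(-12\right)^{2} = 144$)
$u{\left(z \right)} = z \left(144 + z\right)$ ($u{\left(z \right)} = z \left(z + 144\right) = z \left(144 + z\right)$)
$\frac{1}{2946 + u{\left(-23 - 5 \right)}} = \frac{1}{2946 + \left(-23 - 5\right) \left(144 - 28\right)} = \frac{1}{2946 - 28 \left(144 - 28\right)} = \frac{1}{2946 - 3248} = \frac{1}{-302} = - \frac{1}{302}$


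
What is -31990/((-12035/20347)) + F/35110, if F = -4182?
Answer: 2285306727793/42254885 ≈ 54084.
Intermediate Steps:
-31990/((-12035/20347)) + F/35110 = -31990/((-12035/20347)) - 4182/35110 = -31990/((-12035*1/20347)) - 4182*1/35110 = -31990/(-12035/20347) - 2091/17555 = -31990*(-20347/12035) - 2091/17555 = 130180106/2407 - 2091/17555 = 2285306727793/42254885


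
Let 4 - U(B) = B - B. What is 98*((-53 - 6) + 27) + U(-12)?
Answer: -3132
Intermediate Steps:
U(B) = 4 (U(B) = 4 - (B - B) = 4 - 1*0 = 4 + 0 = 4)
98*((-53 - 6) + 27) + U(-12) = 98*((-53 - 6) + 27) + 4 = 98*(-59 + 27) + 4 = 98*(-32) + 4 = -3136 + 4 = -3132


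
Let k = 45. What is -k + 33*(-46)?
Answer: -1563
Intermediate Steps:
-k + 33*(-46) = -1*45 + 33*(-46) = -45 - 1518 = -1563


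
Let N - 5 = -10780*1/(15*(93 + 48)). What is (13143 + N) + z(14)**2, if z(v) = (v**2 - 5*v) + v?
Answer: 13850248/423 ≈ 32743.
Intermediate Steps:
z(v) = v**2 - 4*v
N = -41/423 (N = 5 - 10780*1/(15*(93 + 48)) = 5 - 10780/(141*15) = 5 - 10780/2115 = 5 - 10780*1/2115 = 5 - 2156/423 = -41/423 ≈ -0.096927)
(13143 + N) + z(14)**2 = (13143 - 41/423) + (14*(-4 + 14))**2 = 5559448/423 + (14*10)**2 = 5559448/423 + 140**2 = 5559448/423 + 19600 = 13850248/423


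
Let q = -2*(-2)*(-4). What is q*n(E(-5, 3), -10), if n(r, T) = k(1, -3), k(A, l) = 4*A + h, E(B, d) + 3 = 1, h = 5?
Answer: -144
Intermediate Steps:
E(B, d) = -2 (E(B, d) = -3 + 1 = -2)
q = -16 (q = 4*(-4) = -16)
k(A, l) = 5 + 4*A (k(A, l) = 4*A + 5 = 5 + 4*A)
n(r, T) = 9 (n(r, T) = 5 + 4*1 = 5 + 4 = 9)
q*n(E(-5, 3), -10) = -16*9 = -144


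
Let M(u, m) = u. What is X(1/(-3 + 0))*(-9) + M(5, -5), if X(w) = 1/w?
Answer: 32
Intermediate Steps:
X(w) = 1/w
X(1/(-3 + 0))*(-9) + M(5, -5) = -9/1/(-3 + 0) + 5 = -9/1/(-3) + 5 = -9/(-1/3) + 5 = -3*(-9) + 5 = 27 + 5 = 32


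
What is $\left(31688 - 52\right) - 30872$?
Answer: $764$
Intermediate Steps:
$\left(31688 - 52\right) - 30872 = 31636 - 30872 = 764$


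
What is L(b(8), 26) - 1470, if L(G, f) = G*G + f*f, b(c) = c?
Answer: -730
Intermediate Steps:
L(G, f) = G² + f²
L(b(8), 26) - 1470 = (8² + 26²) - 1470 = (64 + 676) - 1470 = 740 - 1470 = -730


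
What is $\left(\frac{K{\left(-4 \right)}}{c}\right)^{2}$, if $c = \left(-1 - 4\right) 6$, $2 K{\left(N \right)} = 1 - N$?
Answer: $\frac{1}{144} \approx 0.0069444$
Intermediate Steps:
$K{\left(N \right)} = \frac{1}{2} - \frac{N}{2}$ ($K{\left(N \right)} = \frac{1 - N}{2} = \frac{1}{2} - \frac{N}{2}$)
$c = -30$ ($c = \left(-5\right) 6 = -30$)
$\left(\frac{K{\left(-4 \right)}}{c}\right)^{2} = \left(\frac{\frac{1}{2} - -2}{-30}\right)^{2} = \left(\left(\frac{1}{2} + 2\right) \left(- \frac{1}{30}\right)\right)^{2} = \left(\frac{5}{2} \left(- \frac{1}{30}\right)\right)^{2} = \left(- \frac{1}{12}\right)^{2} = \frac{1}{144}$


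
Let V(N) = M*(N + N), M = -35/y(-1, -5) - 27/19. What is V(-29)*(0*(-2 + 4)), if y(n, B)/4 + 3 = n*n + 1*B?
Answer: 0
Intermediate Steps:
y(n, B) = -12 + 4*B + 4*n**2 (y(n, B) = -12 + 4*(n*n + 1*B) = -12 + 4*(n**2 + B) = -12 + 4*(B + n**2) = -12 + (4*B + 4*n**2) = -12 + 4*B + 4*n**2)
M = -13/76 (M = -35/(-12 + 4*(-5) + 4*(-1)**2) - 27/19 = -35/(-12 - 20 + 4*1) - 27*1/19 = -35/(-12 - 20 + 4) - 27/19 = -35/(-28) - 27/19 = -35*(-1/28) - 27/19 = 5/4 - 27/19 = -13/76 ≈ -0.17105)
V(N) = -13*N/38 (V(N) = -13*(N + N)/76 = -13*N/38)
V(-29)*(0*(-2 + 4)) = (-13/38*(-29))*(0*(-2 + 4)) = 377*(0*2)/38 = (377/38)*0 = 0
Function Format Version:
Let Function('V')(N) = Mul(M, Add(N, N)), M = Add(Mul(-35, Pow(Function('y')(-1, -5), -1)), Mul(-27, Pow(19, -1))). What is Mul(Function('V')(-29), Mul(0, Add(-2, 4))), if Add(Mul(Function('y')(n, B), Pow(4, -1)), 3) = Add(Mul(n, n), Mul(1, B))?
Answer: 0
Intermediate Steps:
Function('y')(n, B) = Add(-12, Mul(4, B), Mul(4, Pow(n, 2))) (Function('y')(n, B) = Add(-12, Mul(4, Add(Mul(n, n), Mul(1, B)))) = Add(-12, Mul(4, Add(Pow(n, 2), B))) = Add(-12, Mul(4, Add(B, Pow(n, 2)))) = Add(-12, Add(Mul(4, B), Mul(4, Pow(n, 2)))) = Add(-12, Mul(4, B), Mul(4, Pow(n, 2))))
M = Rational(-13, 76) (M = Add(Mul(-35, Pow(Add(-12, Mul(4, -5), Mul(4, Pow(-1, 2))), -1)), Mul(-27, Pow(19, -1))) = Add(Mul(-35, Pow(Add(-12, -20, Mul(4, 1)), -1)), Mul(-27, Rational(1, 19))) = Add(Mul(-35, Pow(Add(-12, -20, 4), -1)), Rational(-27, 19)) = Add(Mul(-35, Pow(-28, -1)), Rational(-27, 19)) = Add(Mul(-35, Rational(-1, 28)), Rational(-27, 19)) = Add(Rational(5, 4), Rational(-27, 19)) = Rational(-13, 76) ≈ -0.17105)
Function('V')(N) = Mul(Rational(-13, 38), N) (Function('V')(N) = Mul(Rational(-13, 76), Add(N, N)) = Mul(Rational(-13, 76), Mul(2, N)) = Mul(Rational(-13, 38), N))
Mul(Function('V')(-29), Mul(0, Add(-2, 4))) = Mul(Mul(Rational(-13, 38), -29), Mul(0, Add(-2, 4))) = Mul(Rational(377, 38), Mul(0, 2)) = Mul(Rational(377, 38), 0) = 0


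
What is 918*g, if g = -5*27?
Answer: -123930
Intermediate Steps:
g = -135
918*g = 918*(-135) = -123930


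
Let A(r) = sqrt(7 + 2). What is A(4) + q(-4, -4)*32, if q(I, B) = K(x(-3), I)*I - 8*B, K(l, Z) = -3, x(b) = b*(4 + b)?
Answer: 1411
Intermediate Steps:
A(r) = 3 (A(r) = sqrt(9) = 3)
q(I, B) = -8*B - 3*I (q(I, B) = -3*I - 8*B = -8*B - 3*I)
A(4) + q(-4, -4)*32 = 3 + (-8*(-4) - 3*(-4))*32 = 3 + (32 + 12)*32 = 3 + 44*32 = 3 + 1408 = 1411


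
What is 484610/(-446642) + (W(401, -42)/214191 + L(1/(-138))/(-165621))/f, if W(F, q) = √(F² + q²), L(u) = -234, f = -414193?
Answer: -60886062299023/56115789091981 - √162565/88716412863 ≈ -1.0850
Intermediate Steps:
484610/(-446642) + (W(401, -42)/214191 + L(1/(-138))/(-165621))/f = 484610/(-446642) + (√(401² + (-42)²)/214191 - 234/(-165621))/(-414193) = 484610*(-1/446642) + (√(160801 + 1764)*(1/214191) - 234*(-1/165621))*(-1/414193) = -34615/31903 + (√162565*(1/214191) + 78/55207)*(-1/414193) = -34615/31903 + (√162565/214191 + 78/55207)*(-1/414193) = -34615/31903 + (78/55207 + √162565/214191)*(-1/414193) = -34615/31903 + (-6/1758950227 - √162565/88716412863) = -60886062299023/56115789091981 - √162565/88716412863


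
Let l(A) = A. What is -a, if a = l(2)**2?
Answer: -4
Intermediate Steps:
a = 4 (a = 2**2 = 4)
-a = -1*4 = -4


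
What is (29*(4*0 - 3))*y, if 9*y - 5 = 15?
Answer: -580/3 ≈ -193.33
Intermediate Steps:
y = 20/9 (y = 5/9 + (1/9)*15 = 5/9 + 5/3 = 20/9 ≈ 2.2222)
(29*(4*0 - 3))*y = (29*(4*0 - 3))*(20/9) = (29*(0 - 3))*(20/9) = (29*(-3))*(20/9) = -87*20/9 = -580/3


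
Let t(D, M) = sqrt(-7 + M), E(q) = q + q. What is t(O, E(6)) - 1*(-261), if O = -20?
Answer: 261 + sqrt(5) ≈ 263.24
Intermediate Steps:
E(q) = 2*q
t(O, E(6)) - 1*(-261) = sqrt(-7 + 2*6) - 1*(-261) = sqrt(-7 + 12) + 261 = sqrt(5) + 261 = 261 + sqrt(5)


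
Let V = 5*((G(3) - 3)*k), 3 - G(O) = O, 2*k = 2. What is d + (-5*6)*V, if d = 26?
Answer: 476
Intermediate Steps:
k = 1 (k = (½)*2 = 1)
G(O) = 3 - O
V = -15 (V = 5*(((3 - 1*3) - 3)*1) = 5*(((3 - 3) - 3)*1) = 5*((0 - 3)*1) = 5*(-3*1) = 5*(-3) = -15)
d + (-5*6)*V = 26 - 5*6*(-15) = 26 - 30*(-15) = 26 + 450 = 476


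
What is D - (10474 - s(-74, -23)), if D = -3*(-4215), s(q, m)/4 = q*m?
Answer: 8979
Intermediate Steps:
s(q, m) = 4*m*q (s(q, m) = 4*(q*m) = 4*(m*q) = 4*m*q)
D = 12645
D - (10474 - s(-74, -23)) = 12645 - (10474 - 4*(-23)*(-74)) = 12645 - (10474 - 1*6808) = 12645 - (10474 - 6808) = 12645 - 1*3666 = 12645 - 3666 = 8979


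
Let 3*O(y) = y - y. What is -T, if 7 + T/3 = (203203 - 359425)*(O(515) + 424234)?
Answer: 198824051865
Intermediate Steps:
O(y) = 0 (O(y) = (y - y)/3 = (1/3)*0 = 0)
T = -198824051865 (T = -21 + 3*((203203 - 359425)*(0 + 424234)) = -21 + 3*(-156222*424234) = -21 + 3*(-66274683948) = -21 - 198824051844 = -198824051865)
-T = -1*(-198824051865) = 198824051865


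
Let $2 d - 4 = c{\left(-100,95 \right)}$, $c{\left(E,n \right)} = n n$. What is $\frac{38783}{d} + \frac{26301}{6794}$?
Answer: $\frac{764455133}{61343026} \approx 12.462$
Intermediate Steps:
$c{\left(E,n \right)} = n^{2}$
$d = \frac{9029}{2}$ ($d = 2 + \frac{95^{2}}{2} = 2 + \frac{1}{2} \cdot 9025 = 2 + \frac{9025}{2} = \frac{9029}{2} \approx 4514.5$)
$\frac{38783}{d} + \frac{26301}{6794} = \frac{38783}{\frac{9029}{2}} + \frac{26301}{6794} = 38783 \cdot \frac{2}{9029} + 26301 \cdot \frac{1}{6794} = \frac{77566}{9029} + \frac{26301}{6794} = \frac{764455133}{61343026}$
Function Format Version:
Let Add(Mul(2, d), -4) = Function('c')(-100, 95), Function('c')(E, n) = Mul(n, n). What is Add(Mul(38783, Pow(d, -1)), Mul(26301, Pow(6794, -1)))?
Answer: Rational(764455133, 61343026) ≈ 12.462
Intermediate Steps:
Function('c')(E, n) = Pow(n, 2)
d = Rational(9029, 2) (d = Add(2, Mul(Rational(1, 2), Pow(95, 2))) = Add(2, Mul(Rational(1, 2), 9025)) = Add(2, Rational(9025, 2)) = Rational(9029, 2) ≈ 4514.5)
Add(Mul(38783, Pow(d, -1)), Mul(26301, Pow(6794, -1))) = Add(Mul(38783, Pow(Rational(9029, 2), -1)), Mul(26301, Pow(6794, -1))) = Add(Mul(38783, Rational(2, 9029)), Mul(26301, Rational(1, 6794))) = Add(Rational(77566, 9029), Rational(26301, 6794)) = Rational(764455133, 61343026)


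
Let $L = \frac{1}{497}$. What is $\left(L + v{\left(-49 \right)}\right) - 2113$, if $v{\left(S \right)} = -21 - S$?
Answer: $- \frac{1036244}{497} \approx -2085.0$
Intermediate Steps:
$L = \frac{1}{497} \approx 0.0020121$
$\left(L + v{\left(-49 \right)}\right) - 2113 = \left(\frac{1}{497} - -28\right) - 2113 = \left(\frac{1}{497} + \left(-21 + 49\right)\right) - 2113 = \left(\frac{1}{497} + 28\right) - 2113 = \frac{13917}{497} - 2113 = - \frac{1036244}{497}$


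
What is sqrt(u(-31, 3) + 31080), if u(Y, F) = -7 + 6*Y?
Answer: sqrt(30887) ≈ 175.75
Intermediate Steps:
sqrt(u(-31, 3) + 31080) = sqrt((-7 + 6*(-31)) + 31080) = sqrt((-7 - 186) + 31080) = sqrt(-193 + 31080) = sqrt(30887)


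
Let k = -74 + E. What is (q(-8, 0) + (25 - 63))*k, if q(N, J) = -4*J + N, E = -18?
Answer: 4232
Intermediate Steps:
q(N, J) = N - 4*J
k = -92 (k = -74 - 18 = -92)
(q(-8, 0) + (25 - 63))*k = ((-8 - 4*0) + (25 - 63))*(-92) = ((-8 + 0) - 38)*(-92) = (-8 - 38)*(-92) = -46*(-92) = 4232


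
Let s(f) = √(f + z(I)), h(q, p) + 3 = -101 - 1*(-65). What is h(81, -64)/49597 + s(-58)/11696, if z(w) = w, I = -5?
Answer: -39/49597 + 3*I*√7/11696 ≈ -0.00078634 + 0.00067863*I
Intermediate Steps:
h(q, p) = -39 (h(q, p) = -3 + (-101 - 1*(-65)) = -3 + (-101 + 65) = -3 - 36 = -39)
s(f) = √(-5 + f) (s(f) = √(f - 5) = √(-5 + f))
h(81, -64)/49597 + s(-58)/11696 = -39/49597 + √(-5 - 58)/11696 = -39*1/49597 + √(-63)*(1/11696) = -39/49597 + (3*I*√7)*(1/11696) = -39/49597 + 3*I*√7/11696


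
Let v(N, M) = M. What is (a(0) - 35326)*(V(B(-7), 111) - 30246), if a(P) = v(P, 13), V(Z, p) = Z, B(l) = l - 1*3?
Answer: 1068430128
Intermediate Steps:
B(l) = -3 + l (B(l) = l - 3 = -3 + l)
a(P) = 13
(a(0) - 35326)*(V(B(-7), 111) - 30246) = (13 - 35326)*((-3 - 7) - 30246) = -35313*(-10 - 30246) = -35313*(-30256) = 1068430128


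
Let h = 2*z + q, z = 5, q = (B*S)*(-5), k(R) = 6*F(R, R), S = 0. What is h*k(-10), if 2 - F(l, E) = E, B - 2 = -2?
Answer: 720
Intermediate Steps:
B = 0 (B = 2 - 2 = 0)
F(l, E) = 2 - E
k(R) = 12 - 6*R (k(R) = 6*(2 - R) = 12 - 6*R)
q = 0 (q = (0*0)*(-5) = 0*(-5) = 0)
h = 10 (h = 2*5 + 0 = 10 + 0 = 10)
h*k(-10) = 10*(12 - 6*(-10)) = 10*(12 + 60) = 10*72 = 720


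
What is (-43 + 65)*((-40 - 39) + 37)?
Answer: -924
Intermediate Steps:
(-43 + 65)*((-40 - 39) + 37) = 22*(-79 + 37) = 22*(-42) = -924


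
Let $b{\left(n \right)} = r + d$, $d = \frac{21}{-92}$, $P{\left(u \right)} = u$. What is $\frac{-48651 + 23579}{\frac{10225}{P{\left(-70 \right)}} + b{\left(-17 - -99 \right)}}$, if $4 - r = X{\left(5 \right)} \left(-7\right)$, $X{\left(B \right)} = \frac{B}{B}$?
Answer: $\frac{16146368}{87133} \approx 185.31$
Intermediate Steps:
$d = - \frac{21}{92}$ ($d = 21 \left(- \frac{1}{92}\right) = - \frac{21}{92} \approx -0.22826$)
$X{\left(B \right)} = 1$
$r = 11$ ($r = 4 - 1 \left(-7\right) = 4 - -7 = 4 + 7 = 11$)
$b{\left(n \right)} = \frac{991}{92}$ ($b{\left(n \right)} = 11 - \frac{21}{92} = \frac{991}{92}$)
$\frac{-48651 + 23579}{\frac{10225}{P{\left(-70 \right)}} + b{\left(-17 - -99 \right)}} = \frac{-48651 + 23579}{\frac{10225}{-70} + \frac{991}{92}} = - \frac{25072}{10225 \left(- \frac{1}{70}\right) + \frac{991}{92}} = - \frac{25072}{- \frac{2045}{14} + \frac{991}{92}} = - \frac{25072}{- \frac{87133}{644}} = \left(-25072\right) \left(- \frac{644}{87133}\right) = \frac{16146368}{87133}$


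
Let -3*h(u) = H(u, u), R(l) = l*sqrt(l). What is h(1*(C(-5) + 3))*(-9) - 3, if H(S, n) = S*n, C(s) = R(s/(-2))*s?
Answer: 9567/8 - 225*sqrt(10)/2 ≈ 840.12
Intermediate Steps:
R(l) = l**(3/2)
C(s) = s*sqrt(2)*(-s)**(3/2)/4 (C(s) = (s/(-2))**(3/2)*s = (s*(-1/2))**(3/2)*s = (-s/2)**(3/2)*s = (sqrt(2)*(-s)**(3/2)/4)*s = s*sqrt(2)*(-s)**(3/2)/4)
h(u) = -u**2/3 (h(u) = -u*u/3 = -u**2/3)
h(1*(C(-5) + 3))*(-9) - 3 = -(-sqrt(2)*(-1*(-5))**(5/2)/4 + 3)**2/3*(-9) - 3 = -(-sqrt(2)*5**(5/2)/4 + 3)**2/3*(-9) - 3 = -(-sqrt(2)*25*sqrt(5)/4 + 3)**2/3*(-9) - 3 = -(-25*sqrt(10)/4 + 3)**2/3*(-9) - 3 = -(3 - 25*sqrt(10)/4)**2/3*(-9) - 3 = 3*(3 - 25*sqrt(10)/4)**2 - 3 = -3 + 3*(3 - 25*sqrt(10)/4)**2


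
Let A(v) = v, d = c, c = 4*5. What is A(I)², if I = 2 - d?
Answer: 324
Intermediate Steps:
c = 20
d = 20
I = -18 (I = 2 - 1*20 = 2 - 20 = -18)
A(I)² = (-18)² = 324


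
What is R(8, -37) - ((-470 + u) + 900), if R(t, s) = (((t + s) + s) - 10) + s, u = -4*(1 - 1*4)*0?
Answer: -543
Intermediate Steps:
u = 0 (u = -4*(1 - 4)*0 = -4*(-3)*0 = 12*0 = 0)
R(t, s) = -10 + t + 3*s (R(t, s) = (((s + t) + s) - 10) + s = ((t + 2*s) - 10) + s = (-10 + t + 2*s) + s = -10 + t + 3*s)
R(8, -37) - ((-470 + u) + 900) = (-10 + 8 + 3*(-37)) - ((-470 + 0) + 900) = (-10 + 8 - 111) - (-470 + 900) = -113 - 1*430 = -113 - 430 = -543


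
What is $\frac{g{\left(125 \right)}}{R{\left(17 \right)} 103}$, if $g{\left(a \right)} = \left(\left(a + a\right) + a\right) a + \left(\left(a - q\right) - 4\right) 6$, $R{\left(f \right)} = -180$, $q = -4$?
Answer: $- \frac{3175}{1236} \approx -2.5688$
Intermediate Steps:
$g{\left(a \right)} = 3 a^{2} + 6 a$ ($g{\left(a \right)} = \left(\left(a + a\right) + a\right) a + \left(\left(a - -4\right) - 4\right) 6 = \left(2 a + a\right) a + \left(\left(a + 4\right) - 4\right) 6 = 3 a a + \left(\left(4 + a\right) - 4\right) 6 = 3 a^{2} + a 6 = 3 a^{2} + 6 a$)
$\frac{g{\left(125 \right)}}{R{\left(17 \right)} 103} = \frac{3 \cdot 125 \left(2 + 125\right)}{\left(-180\right) 103} = \frac{3 \cdot 125 \cdot 127}{-18540} = 47625 \left(- \frac{1}{18540}\right) = - \frac{3175}{1236}$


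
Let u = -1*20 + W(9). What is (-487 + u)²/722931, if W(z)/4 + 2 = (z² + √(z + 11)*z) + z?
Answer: 49945/722931 - 7440*√5/240977 ≈ 4.9746e-5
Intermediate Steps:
W(z) = -8 + 4*z + 4*z² + 4*z*√(11 + z) (W(z) = -8 + 4*((z² + √(z + 11)*z) + z) = -8 + 4*((z² + √(11 + z)*z) + z) = -8 + 4*((z² + z*√(11 + z)) + z) = -8 + 4*(z + z² + z*√(11 + z)) = -8 + (4*z + 4*z² + 4*z*√(11 + z)) = -8 + 4*z + 4*z² + 4*z*√(11 + z))
u = 332 + 72*√5 (u = -1*20 + (-8 + 4*9 + 4*9² + 4*9*√(11 + 9)) = -20 + (-8 + 36 + 4*81 + 4*9*√20) = -20 + (-8 + 36 + 324 + 4*9*(2*√5)) = -20 + (-8 + 36 + 324 + 72*√5) = -20 + (352 + 72*√5) = 332 + 72*√5 ≈ 493.00)
(-487 + u)²/722931 = (-487 + (332 + 72*√5))²/722931 = (-155 + 72*√5)²*(1/722931) = (-155 + 72*√5)²/722931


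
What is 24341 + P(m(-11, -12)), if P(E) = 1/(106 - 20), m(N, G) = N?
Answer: 2093327/86 ≈ 24341.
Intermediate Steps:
P(E) = 1/86
24341 + P(m(-11, -12)) = 24341 + 1/86 = 2093327/86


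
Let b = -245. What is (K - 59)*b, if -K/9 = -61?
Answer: -120050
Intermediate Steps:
K = 549 (K = -9*(-61) = 549)
(K - 59)*b = (549 - 59)*(-245) = 490*(-245) = -120050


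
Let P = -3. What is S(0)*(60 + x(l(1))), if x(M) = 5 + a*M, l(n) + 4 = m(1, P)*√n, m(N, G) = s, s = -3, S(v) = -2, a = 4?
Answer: -74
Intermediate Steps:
m(N, G) = -3
l(n) = -4 - 3*√n
x(M) = 5 + 4*M
S(0)*(60 + x(l(1))) = -2*(60 + (5 + 4*(-4 - 3*√1))) = -2*(60 + (5 + 4*(-4 - 3*1))) = -2*(60 + (5 + 4*(-4 - 3))) = -2*(60 + (5 + 4*(-7))) = -2*(60 + (5 - 28)) = -2*(60 - 23) = -2*37 = -74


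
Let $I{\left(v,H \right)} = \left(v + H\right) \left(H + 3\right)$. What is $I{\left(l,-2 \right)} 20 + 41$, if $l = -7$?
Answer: $-139$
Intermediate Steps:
$I{\left(v,H \right)} = \left(3 + H\right) \left(H + v\right)$ ($I{\left(v,H \right)} = \left(H + v\right) \left(3 + H\right) = \left(3 + H\right) \left(H + v\right)$)
$I{\left(l,-2 \right)} 20 + 41 = \left(\left(-2\right)^{2} + 3 \left(-2\right) + 3 \left(-7\right) - -14\right) 20 + 41 = \left(4 - 6 - 21 + 14\right) 20 + 41 = \left(-9\right) 20 + 41 = -180 + 41 = -139$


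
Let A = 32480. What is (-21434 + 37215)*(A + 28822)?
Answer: 967406862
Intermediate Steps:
(-21434 + 37215)*(A + 28822) = (-21434 + 37215)*(32480 + 28822) = 15781*61302 = 967406862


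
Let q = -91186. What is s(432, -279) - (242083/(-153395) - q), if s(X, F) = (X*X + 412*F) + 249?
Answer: -2954299012/153395 ≈ -19259.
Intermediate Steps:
s(X, F) = 249 + X² + 412*F (s(X, F) = (X² + 412*F) + 249 = 249 + X² + 412*F)
s(432, -279) - (242083/(-153395) - q) = (249 + 432² + 412*(-279)) - (242083/(-153395) - 1*(-91186)) = (249 + 186624 - 114948) - (242083*(-1/153395) + 91186) = 71925 - (-242083/153395 + 91186) = 71925 - 1*13987234387/153395 = 71925 - 13987234387/153395 = -2954299012/153395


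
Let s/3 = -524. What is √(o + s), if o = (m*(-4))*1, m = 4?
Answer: 2*I*√397 ≈ 39.85*I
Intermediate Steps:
s = -1572 (s = 3*(-524) = -1572)
o = -16 (o = (4*(-4))*1 = -16*1 = -16)
√(o + s) = √(-16 - 1572) = √(-1588) = 2*I*√397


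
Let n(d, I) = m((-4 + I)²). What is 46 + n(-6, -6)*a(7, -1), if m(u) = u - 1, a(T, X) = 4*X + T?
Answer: 343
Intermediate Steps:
a(T, X) = T + 4*X
m(u) = -1 + u
n(d, I) = -1 + (-4 + I)²
46 + n(-6, -6)*a(7, -1) = 46 + (-1 + (-4 - 6)²)*(7 + 4*(-1)) = 46 + (-1 + (-10)²)*(7 - 4) = 46 + (-1 + 100)*3 = 46 + 99*3 = 46 + 297 = 343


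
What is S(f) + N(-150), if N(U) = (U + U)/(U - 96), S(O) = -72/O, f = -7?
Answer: 3302/287 ≈ 11.505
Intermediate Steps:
N(U) = 2*U/(-96 + U) (N(U) = (2*U)/(-96 + U) = 2*U/(-96 + U))
S(f) + N(-150) = -72/(-7) + 2*(-150)/(-96 - 150) = -72*(-1/7) + 2*(-150)/(-246) = 72/7 + 2*(-150)*(-1/246) = 72/7 + 50/41 = 3302/287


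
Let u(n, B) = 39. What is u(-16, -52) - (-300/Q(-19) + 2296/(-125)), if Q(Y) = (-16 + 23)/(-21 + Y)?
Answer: -1449803/875 ≈ -1656.9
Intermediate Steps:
Q(Y) = 7/(-21 + Y)
u(-16, -52) - (-300/Q(-19) + 2296/(-125)) = 39 - (-300/(7/(-21 - 19)) + 2296/(-125)) = 39 - (-300/(7/(-40)) + 2296*(-1/125)) = 39 - (-300/(7*(-1/40)) - 2296/125) = 39 - (-300/(-7/40) - 2296/125) = 39 - (-300*(-40/7) - 2296/125) = 39 - (12000/7 - 2296/125) = 39 - 1*1483928/875 = 39 - 1483928/875 = -1449803/875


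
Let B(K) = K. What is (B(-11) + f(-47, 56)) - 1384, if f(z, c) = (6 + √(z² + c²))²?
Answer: 3986 + 12*√5345 ≈ 4863.3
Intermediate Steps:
f(z, c) = (6 + √(c² + z²))²
(B(-11) + f(-47, 56)) - 1384 = (-11 + (6 + √(56² + (-47)²))²) - 1384 = (-11 + (6 + √(3136 + 2209))²) - 1384 = (-11 + (6 + √5345)²) - 1384 = -1395 + (6 + √5345)²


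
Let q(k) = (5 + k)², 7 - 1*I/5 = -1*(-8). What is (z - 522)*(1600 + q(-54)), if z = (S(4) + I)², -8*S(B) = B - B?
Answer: -1988497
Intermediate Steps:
S(B) = 0 (S(B) = -(B - B)/8 = -⅛*0 = 0)
I = -5 (I = 35 - (-5)*(-8) = 35 - 5*8 = 35 - 40 = -5)
z = 25 (z = (0 - 5)² = (-5)² = 25)
(z - 522)*(1600 + q(-54)) = (25 - 522)*(1600 + (5 - 54)²) = -497*(1600 + (-49)²) = -497*(1600 + 2401) = -497*4001 = -1988497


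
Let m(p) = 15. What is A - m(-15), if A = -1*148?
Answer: -163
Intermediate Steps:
A = -148
A - m(-15) = -148 - 1*15 = -148 - 15 = -163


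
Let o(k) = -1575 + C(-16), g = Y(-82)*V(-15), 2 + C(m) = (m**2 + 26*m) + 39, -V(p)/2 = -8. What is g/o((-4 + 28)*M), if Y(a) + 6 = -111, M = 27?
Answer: 312/283 ≈ 1.1025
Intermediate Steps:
Y(a) = -117 (Y(a) = -6 - 111 = -117)
V(p) = 16 (V(p) = -2*(-8) = 16)
C(m) = 37 + m**2 + 26*m (C(m) = -2 + ((m**2 + 26*m) + 39) = -2 + (39 + m**2 + 26*m) = 37 + m**2 + 26*m)
g = -1872 (g = -117*16 = -1872)
o(k) = -1698 (o(k) = -1575 + (37 + (-16)**2 + 26*(-16)) = -1575 + (37 + 256 - 416) = -1575 - 123 = -1698)
g/o((-4 + 28)*M) = -1872/(-1698) = -1872*(-1/1698) = 312/283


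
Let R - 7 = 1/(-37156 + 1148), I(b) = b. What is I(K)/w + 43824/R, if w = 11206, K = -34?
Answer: 8841611474041/1412264165 ≈ 6260.6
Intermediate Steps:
R = 252055/36008 (R = 7 + 1/(-37156 + 1148) = 7 + 1/(-36008) = 7 - 1/36008 = 252055/36008 ≈ 7.0000)
I(K)/w + 43824/R = -34/11206 + 43824/(252055/36008) = -34*1/11206 + 43824*(36008/252055) = -17/5603 + 1578014592/252055 = 8841611474041/1412264165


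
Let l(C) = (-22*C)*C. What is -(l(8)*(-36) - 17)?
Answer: -50671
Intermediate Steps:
l(C) = -22*C²
-(l(8)*(-36) - 17) = -(-22*8²*(-36) - 17) = -(-22*64*(-36) - 17) = -(-1408*(-36) - 17) = -(50688 - 17) = -1*50671 = -50671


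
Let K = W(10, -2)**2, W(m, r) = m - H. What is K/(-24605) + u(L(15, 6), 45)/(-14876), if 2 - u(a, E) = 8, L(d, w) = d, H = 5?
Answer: -22427/36602398 ≈ -0.00061272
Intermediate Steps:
W(m, r) = -5 + m (W(m, r) = m - 1*5 = m - 5 = -5 + m)
u(a, E) = -6 (u(a, E) = 2 - 1*8 = 2 - 8 = -6)
K = 25 (K = (-5 + 10)**2 = 5**2 = 25)
K/(-24605) + u(L(15, 6), 45)/(-14876) = 25/(-24605) - 6/(-14876) = 25*(-1/24605) - 6*(-1/14876) = -5/4921 + 3/7438 = -22427/36602398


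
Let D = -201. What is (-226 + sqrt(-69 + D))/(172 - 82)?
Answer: -113/45 + I*sqrt(30)/30 ≈ -2.5111 + 0.18257*I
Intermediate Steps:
(-226 + sqrt(-69 + D))/(172 - 82) = (-226 + sqrt(-69 - 201))/(172 - 82) = (-226 + sqrt(-270))/90 = (-226 + 3*I*sqrt(30))*(1/90) = -113/45 + I*sqrt(30)/30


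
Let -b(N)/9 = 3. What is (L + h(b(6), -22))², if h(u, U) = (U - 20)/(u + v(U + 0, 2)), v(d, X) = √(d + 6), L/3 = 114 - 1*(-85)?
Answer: 198825889977/555025 + 149822064*I/555025 ≈ 3.5823e+5 + 269.94*I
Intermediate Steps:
b(N) = -27 (b(N) = -9*3 = -27)
L = 597 (L = 3*(114 - 1*(-85)) = 3*(114 + 85) = 3*199 = 597)
v(d, X) = √(6 + d)
h(u, U) = (-20 + U)/(u + √(6 + U)) (h(u, U) = (U - 20)/(u + √(6 + (U + 0))) = (-20 + U)/(u + √(6 + U)))
(L + h(b(6), -22))² = (597 + (-20 - 22)/(-27 + √(6 - 22)))² = (597 - 42/(-27 + √(-16)))² = (597 - 42/(-27 + 4*I))² = (597 + ((-27 - 4*I)/745)*(-42))² = (597 - 42*(-27 - 4*I)/745)²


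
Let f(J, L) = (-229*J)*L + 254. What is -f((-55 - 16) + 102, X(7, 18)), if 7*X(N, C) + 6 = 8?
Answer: 12420/7 ≈ 1774.3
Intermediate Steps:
X(N, C) = 2/7 (X(N, C) = -6/7 + (⅐)*8 = -6/7 + 8/7 = 2/7)
f(J, L) = 254 - 229*J*L (f(J, L) = -229*J*L + 254 = 254 - 229*J*L)
-f((-55 - 16) + 102, X(7, 18)) = -(254 - 229*((-55 - 16) + 102)*2/7) = -(254 - 229*(-71 + 102)*2/7) = -(254 - 229*31*2/7) = -(254 - 14198/7) = -1*(-12420/7) = 12420/7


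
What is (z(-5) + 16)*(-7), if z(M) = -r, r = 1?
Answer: -105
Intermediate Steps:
z(M) = -1 (z(M) = -1*1 = -1)
(z(-5) + 16)*(-7) = (-1 + 16)*(-7) = 15*(-7) = -105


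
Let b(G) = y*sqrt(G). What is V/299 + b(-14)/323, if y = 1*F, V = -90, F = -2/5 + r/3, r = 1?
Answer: -90/299 - I*sqrt(14)/4845 ≈ -0.301 - 0.00077227*I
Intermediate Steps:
F = -1/15 (F = -2/5 + 1/3 = -1/15 ≈ -0.066667)
y = -1/15 (y = 1*(-1/15) = -1/15 ≈ -0.066667)
b(G) = -sqrt(G)/15
V/299 + b(-14)/323 = -90/299 - I*sqrt(14)/15/323 = -90*1/299 - I*sqrt(14)/15*(1/323) = -90/299 - I*sqrt(14)/15*(1/323) = -90/299 - I*sqrt(14)/4845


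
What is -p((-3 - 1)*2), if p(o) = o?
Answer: 8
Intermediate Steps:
-p((-3 - 1)*2) = -(-3 - 1)*2 = -(-4)*2 = -1*(-8) = 8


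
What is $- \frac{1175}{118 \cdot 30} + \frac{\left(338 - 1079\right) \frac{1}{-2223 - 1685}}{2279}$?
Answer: $- \frac{130778962}{394105191} \approx -0.33184$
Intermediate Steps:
$- \frac{1175}{118 \cdot 30} + \frac{\left(338 - 1079\right) \frac{1}{-2223 - 1685}}{2279} = - \frac{1175}{3540} + - \frac{741}{-3908} \cdot \frac{1}{2279} = \left(-1175\right) \frac{1}{3540} + \left(-741\right) \left(- \frac{1}{3908}\right) \frac{1}{2279} = - \frac{235}{708} + \frac{741}{3908} \cdot \frac{1}{2279} = - \frac{235}{708} + \frac{741}{8906332} = - \frac{130778962}{394105191}$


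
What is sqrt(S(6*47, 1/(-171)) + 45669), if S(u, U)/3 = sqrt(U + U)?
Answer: sqrt(16486509 + 19*I*sqrt(38))/19 ≈ 213.7 + 0.0007591*I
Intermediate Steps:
S(u, U) = 3*sqrt(2)*sqrt(U) (S(u, U) = 3*sqrt(U + U) = 3*sqrt(2*U) = 3*(sqrt(2)*sqrt(U)) = 3*sqrt(2)*sqrt(U))
sqrt(S(6*47, 1/(-171)) + 45669) = sqrt(3*sqrt(2)*sqrt(1/(-171)) + 45669) = sqrt(3*sqrt(2)*sqrt(-1/171) + 45669) = sqrt(3*sqrt(2)*(I*sqrt(19)/57) + 45669) = sqrt(I*sqrt(38)/19 + 45669) = sqrt(45669 + I*sqrt(38)/19)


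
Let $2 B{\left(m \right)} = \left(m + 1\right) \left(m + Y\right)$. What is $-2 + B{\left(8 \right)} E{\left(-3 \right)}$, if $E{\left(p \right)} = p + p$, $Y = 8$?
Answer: $-434$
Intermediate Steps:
$B{\left(m \right)} = \frac{\left(1 + m\right) \left(8 + m\right)}{2}$ ($B{\left(m \right)} = \frac{\left(m + 1\right) \left(m + 8\right)}{2} = \frac{\left(1 + m\right) \left(8 + m\right)}{2}$)
$E{\left(p \right)} = 2 p$
$-2 + B{\left(8 \right)} E{\left(-3 \right)} = -2 + \left(4 + \frac{8^{2}}{2} + \frac{9}{2} \cdot 8\right) 2 \left(-3\right) = -2 + \left(4 + \frac{1}{2} \cdot 64 + 36\right) \left(-6\right) = -2 + \left(4 + 32 + 36\right) \left(-6\right) = -2 + 72 \left(-6\right) = -2 - 432 = -434$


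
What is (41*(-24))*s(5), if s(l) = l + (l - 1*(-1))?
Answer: -10824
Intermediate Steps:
s(l) = 1 + 2*l (s(l) = l + (l + 1) = l + (1 + l) = 1 + 2*l)
(41*(-24))*s(5) = (41*(-24))*(1 + 2*5) = -984*(1 + 10) = -984*11 = -10824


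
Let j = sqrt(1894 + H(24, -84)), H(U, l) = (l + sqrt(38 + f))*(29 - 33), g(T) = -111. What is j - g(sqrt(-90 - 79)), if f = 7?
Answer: 111 + sqrt(2230 - 12*sqrt(5)) ≈ 157.94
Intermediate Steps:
H(U, l) = -12*sqrt(5) - 4*l (H(U, l) = (l + sqrt(38 + 7))*(29 - 33) = (l + sqrt(45))*(-4) = (l + 3*sqrt(5))*(-4) = -12*sqrt(5) - 4*l)
j = sqrt(2230 - 12*sqrt(5)) (j = sqrt(1894 + (-12*sqrt(5) - 4*(-84))) = sqrt(1894 + (-12*sqrt(5) + 336)) = sqrt(1894 + (336 - 12*sqrt(5))) = sqrt(2230 - 12*sqrt(5)) ≈ 46.938)
j - g(sqrt(-90 - 79)) = sqrt(2230 - 12*sqrt(5)) - 1*(-111) = sqrt(2230 - 12*sqrt(5)) + 111 = 111 + sqrt(2230 - 12*sqrt(5))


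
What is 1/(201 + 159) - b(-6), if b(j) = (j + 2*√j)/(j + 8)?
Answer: 1081/360 - I*√6 ≈ 3.0028 - 2.4495*I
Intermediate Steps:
b(j) = (j + 2*√j)/(8 + j)
1/(201 + 159) - b(-6) = 1/(201 + 159) - (-6 + 2*√(-6))/(8 - 6) = 1/360 - (-6 + 2*(I*√6))/2 = 1/360 - (-6 + 2*I*√6)/2 = 1/360 - (-3 + I*√6) = 1/360 + (3 - I*√6) = 1081/360 - I*√6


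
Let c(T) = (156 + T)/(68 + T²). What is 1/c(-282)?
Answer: -39796/63 ≈ -631.68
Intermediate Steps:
c(T) = (156 + T)/(68 + T²)
1/c(-282) = 1/((156 - 282)/(68 + (-282)²)) = 1/(-126/(68 + 79524)) = 1/(-126/79592) = 1/((1/79592)*(-126)) = 1/(-63/39796) = -39796/63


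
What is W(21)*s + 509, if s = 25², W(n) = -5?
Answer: -2616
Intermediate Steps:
s = 625
W(21)*s + 509 = -5*625 + 509 = -3125 + 509 = -2616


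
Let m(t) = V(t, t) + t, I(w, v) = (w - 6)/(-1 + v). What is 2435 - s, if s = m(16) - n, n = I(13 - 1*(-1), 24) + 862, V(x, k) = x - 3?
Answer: 75172/23 ≈ 3268.3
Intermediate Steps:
V(x, k) = -3 + x
I(w, v) = (-6 + w)/(-1 + v)
n = 19834/23 (n = (-6 + (13 - 1*(-1)))/(-1 + 24) + 862 = (-6 + (13 + 1))/23 + 862 = (-6 + 14)/23 + 862 = (1/23)*8 + 862 = 8/23 + 862 = 19834/23 ≈ 862.35)
m(t) = -3 + 2*t (m(t) = (-3 + t) + t = -3 + 2*t)
s = -19167/23 (s = (-3 + 2*16) - 1*19834/23 = (-3 + 32) - 19834/23 = 29 - 19834/23 = -19167/23 ≈ -833.35)
2435 - s = 2435 - 1*(-19167/23) = 2435 + 19167/23 = 75172/23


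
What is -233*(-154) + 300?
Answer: 36182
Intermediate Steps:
-233*(-154) + 300 = 35882 + 300 = 36182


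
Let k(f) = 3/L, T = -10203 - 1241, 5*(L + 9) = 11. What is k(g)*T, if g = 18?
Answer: 85830/17 ≈ 5048.8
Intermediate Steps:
L = -34/5 (L = -9 + (1/5)*11 = -9 + 11/5 = -34/5 ≈ -6.8000)
T = -11444
k(f) = -15/34 (k(f) = 3/(-34/5) = 3*(-5/34) = -15/34)
k(g)*T = -15/34*(-11444) = 85830/17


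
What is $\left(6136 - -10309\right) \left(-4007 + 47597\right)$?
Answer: $716837550$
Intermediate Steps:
$\left(6136 - -10309\right) \left(-4007 + 47597\right) = \left(6136 + 10309\right) 43590 = 16445 \cdot 43590 = 716837550$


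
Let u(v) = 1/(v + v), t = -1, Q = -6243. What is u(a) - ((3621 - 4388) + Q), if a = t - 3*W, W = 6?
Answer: 266379/38 ≈ 7010.0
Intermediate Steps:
a = -19 (a = -1 - 3*6 = -1 - 18 = -19)
u(v) = 1/(2*v)
u(a) - ((3621 - 4388) + Q) = (½)/(-19) - ((3621 - 4388) - 6243) = (½)*(-1/19) - (-767 - 6243) = -1/38 - 1*(-7010) = -1/38 + 7010 = 266379/38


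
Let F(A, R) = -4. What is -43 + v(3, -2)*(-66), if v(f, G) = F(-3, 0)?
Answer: 221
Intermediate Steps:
v(f, G) = -4
-43 + v(3, -2)*(-66) = -43 - 4*(-66) = -43 + 264 = 221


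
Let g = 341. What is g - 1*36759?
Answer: -36418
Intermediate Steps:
g - 1*36759 = 341 - 1*36759 = 341 - 36759 = -36418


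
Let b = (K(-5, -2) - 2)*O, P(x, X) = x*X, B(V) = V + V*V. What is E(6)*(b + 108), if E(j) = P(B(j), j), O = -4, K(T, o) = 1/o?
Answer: 29736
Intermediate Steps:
B(V) = V + V**2
P(x, X) = X*x
E(j) = j**2*(1 + j) (E(j) = j*(j*(1 + j)) = j**2*(1 + j))
b = 10 (b = (1/(-2) - 2)*(-4) = (-1/2 - 2)*(-4) = -5/2*(-4) = 10)
E(6)*(b + 108) = (6**2*(1 + 6))*(10 + 108) = (36*7)*118 = 252*118 = 29736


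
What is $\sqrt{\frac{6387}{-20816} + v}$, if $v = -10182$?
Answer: $\frac{13 i \sqrt{1631676471}}{5204} \approx 100.91 i$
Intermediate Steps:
$\sqrt{\frac{6387}{-20816} + v} = \sqrt{\frac{6387}{-20816} - 10182} = \sqrt{6387 \left(- \frac{1}{20816}\right) - 10182} = \sqrt{- \frac{6387}{20816} - 10182} = \sqrt{- \frac{211954899}{20816}} = \frac{13 i \sqrt{1631676471}}{5204}$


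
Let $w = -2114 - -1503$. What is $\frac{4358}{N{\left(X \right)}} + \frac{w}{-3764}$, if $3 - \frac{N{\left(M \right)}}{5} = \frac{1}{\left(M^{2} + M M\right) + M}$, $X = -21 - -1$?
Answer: $\frac{2560377001}{8803996} \approx 290.82$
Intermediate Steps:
$w = -611$ ($w = -2114 + 1503 = -611$)
$X = -20$ ($X = -21 + \left(-2 + 3\right) = -21 + 1 = -20$)
$N{\left(M \right)} = 15 - \frac{5}{M + 2 M^{2}}$ ($N{\left(M \right)} = 15 - \frac{5}{\left(M^{2} + M M\right) + M} = 15 - \frac{5}{\left(M^{2} + M^{2}\right) + M} = 15 - \frac{5}{2 M^{2} + M} = 15 - \frac{5}{M + 2 M^{2}}$)
$\frac{4358}{N{\left(X \right)}} + \frac{w}{-3764} = \frac{4358}{5 \frac{1}{-20} \frac{1}{1 + 2 \left(-20\right)} \left(-1 + 3 \left(-20\right) + 6 \left(-20\right)^{2}\right)} - \frac{611}{-3764} = \frac{4358}{5 \left(- \frac{1}{20}\right) \frac{1}{1 - 40} \left(-1 - 60 + 6 \cdot 400\right)} - - \frac{611}{3764} = \frac{4358}{5 \left(- \frac{1}{20}\right) \frac{1}{-39} \left(-1 - 60 + 2400\right)} + \frac{611}{3764} = \frac{4358}{5 \left(- \frac{1}{20}\right) \left(- \frac{1}{39}\right) 2339} + \frac{611}{3764} = \frac{4358}{\frac{2339}{156}} + \frac{611}{3764} = 4358 \cdot \frac{156}{2339} + \frac{611}{3764} = \frac{679848}{2339} + \frac{611}{3764} = \frac{2560377001}{8803996}$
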